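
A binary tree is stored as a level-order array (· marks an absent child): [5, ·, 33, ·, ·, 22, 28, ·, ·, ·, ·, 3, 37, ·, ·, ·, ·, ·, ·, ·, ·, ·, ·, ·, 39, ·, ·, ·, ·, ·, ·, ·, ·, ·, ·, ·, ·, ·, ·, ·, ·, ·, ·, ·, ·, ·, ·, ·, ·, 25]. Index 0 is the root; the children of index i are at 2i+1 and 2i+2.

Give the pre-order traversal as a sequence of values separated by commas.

Pre-order visits the node, then its left subtree, then its right subtree.
Visit 5.
At 5: no left child.
At 5: go right to 33.
  Visit 33.
  At 33: go left to 22.
    Visit 22.
    At 22: go left to 3.
      Visit 3.
      At 3: no left child.
      At 3: go right to 39.
        Visit 39.
        At 39: go left to 25.
          25 is a leaf — visit 25.
        At 39: no right child.
    At 22: go right to 37.
      37 is a leaf — visit 37.
  At 33: go right to 28.
    28 is a leaf — visit 28.

5, 33, 22, 3, 39, 25, 37, 28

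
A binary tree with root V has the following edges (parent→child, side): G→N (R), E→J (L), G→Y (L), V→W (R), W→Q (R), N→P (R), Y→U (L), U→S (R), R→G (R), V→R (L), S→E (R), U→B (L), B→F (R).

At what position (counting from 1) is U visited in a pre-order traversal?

Pre-order visits the node, then its left subtree, then its right subtree.
Visit V.
At V: go left to R.
  Visit R.
  At R: no left child.
  At R: go right to G.
    Visit G.
    At G: go left to Y.
      Visit Y.
      At Y: go left to U.
        Visit U.
        At U: go left to B.
          Visit B.
          At B: no left child.
          At B: go right to F.
            F is a leaf — visit F.
        At U: go right to S.
          Visit S.
          At S: no left child.
          At S: go right to E.
            Visit E.
            At E: go left to J.
              J is a leaf — visit J.
            At E: no right child.
      At Y: no right child.
    At G: go right to N.
      Visit N.
      At N: no left child.
      At N: go right to P.
        P is a leaf — visit P.
At V: go right to W.
  Visit W.
  At W: no left child.
  At W: go right to Q.
    Q is a leaf — visit Q.
Full pre-order sequence: V, R, G, Y, U, B, F, S, E, J, N, P, W, Q.

5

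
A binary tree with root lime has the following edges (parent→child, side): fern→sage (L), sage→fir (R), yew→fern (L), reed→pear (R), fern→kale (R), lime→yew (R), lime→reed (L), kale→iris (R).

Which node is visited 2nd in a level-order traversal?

Level-order visits nodes level by level from the root, left to right within each level.
Level 0: lime
Level 1: reed, yew
Level 2: pear, fern
Level 3: sage, kale
Level 4: fir, iris
Full level-order sequence: lime, reed, yew, pear, fern, sage, kale, fir, iris.

reed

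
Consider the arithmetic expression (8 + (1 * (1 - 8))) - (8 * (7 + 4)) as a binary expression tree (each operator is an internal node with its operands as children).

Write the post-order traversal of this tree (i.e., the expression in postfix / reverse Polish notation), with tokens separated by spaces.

Post-order on an expression tree gives postfix notation: for each operator, emit left operand, right operand, then the operator.

8 1 1 8 - * + 8 7 4 + * -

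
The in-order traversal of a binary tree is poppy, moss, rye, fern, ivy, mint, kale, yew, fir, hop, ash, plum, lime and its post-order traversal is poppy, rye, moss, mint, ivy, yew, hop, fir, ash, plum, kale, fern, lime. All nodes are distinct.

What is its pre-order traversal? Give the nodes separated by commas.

lime, fern, moss, poppy, rye, kale, ivy, mint, plum, ash, fir, yew, hop

The last element of post-order is the root; it splits in-order into left and right subtrees.
Root lime: left subtree has 12 nodes {poppy, moss, rye, fern, ivy, mint, kale, yew, fir, hop, ash, plum}, right has 0 { }.
  Root fern: left subtree has 3 nodes {poppy, moss, rye}, right has 8 {ivy, mint, kale, yew, fir, hop, ash, plum}.
    Root moss: left subtree has 1 node {poppy}, right has 1 {rye}.
    Root kale: left subtree has 2 nodes {ivy, mint}, right has 5 {yew, fir, hop, ash, plum}.
      Root ivy: left subtree has 0 nodes { }, right has 1 {mint}.
      Root plum: left subtree has 4 nodes {yew, fir, hop, ash}, right has 0 { }.
        Root ash: left subtree has 3 nodes {yew, fir, hop}, right has 0 { }.
          Root fir: left subtree has 1 node {yew}, right has 1 {hop}.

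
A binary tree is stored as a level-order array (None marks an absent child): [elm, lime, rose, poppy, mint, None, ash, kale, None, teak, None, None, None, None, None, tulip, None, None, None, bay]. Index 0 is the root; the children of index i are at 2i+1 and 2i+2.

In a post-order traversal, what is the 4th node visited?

Post-order visits the left subtree, then the right subtree, then the node.
At elm: go left to lime.
  At lime: go left to poppy.
    At poppy: go left to kale.
      At kale: go left to tulip.
        tulip is a leaf — visit tulip.
      At kale: no right child.
      Visit kale.
    At poppy: no right child.
    Visit poppy.
  At lime: go right to mint.
    At mint: go left to teak.
      At teak: go left to bay.
        bay is a leaf — visit bay.
      At teak: no right child.
      Visit teak.
    At mint: no right child.
    Visit mint.
  Visit lime.
At elm: go right to rose.
  At rose: no left child.
  At rose: go right to ash.
    ash is a leaf — visit ash.
  Visit rose.
Visit elm.
Full post-order sequence: tulip, kale, poppy, bay, teak, mint, lime, ash, rose, elm.

bay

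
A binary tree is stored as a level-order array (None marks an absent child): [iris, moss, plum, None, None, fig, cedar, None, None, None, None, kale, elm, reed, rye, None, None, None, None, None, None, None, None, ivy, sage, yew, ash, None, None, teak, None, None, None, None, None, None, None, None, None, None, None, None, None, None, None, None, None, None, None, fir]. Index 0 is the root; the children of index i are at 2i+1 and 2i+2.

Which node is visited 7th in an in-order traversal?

In-order visits the left subtree, then the node, then the right subtree.
At iris: go left to moss.
  moss is a leaf — visit moss.
Visit iris.
At iris: go right to plum.
  At plum: go left to fig.
    At fig: go left to kale.
      At kale: go left to ivy.
        ivy is a leaf — visit ivy.
      Visit kale.
      At kale: go right to sage.
        At sage: go left to fir.
          fir is a leaf — visit fir.
        Visit sage.
        At sage: no right child.
    Visit fig.
    At fig: go right to elm.
      At elm: go left to yew.
        yew is a leaf — visit yew.
      Visit elm.
      At elm: go right to ash.
        ash is a leaf — visit ash.
  Visit plum.
  At plum: go right to cedar.
    At cedar: go left to reed.
      reed is a leaf — visit reed.
    Visit cedar.
    At cedar: go right to rye.
      At rye: go left to teak.
        teak is a leaf — visit teak.
      Visit rye.
      At rye: no right child.
Full in-order sequence: moss, iris, ivy, kale, fir, sage, fig, yew, elm, ash, plum, reed, cedar, teak, rye.

fig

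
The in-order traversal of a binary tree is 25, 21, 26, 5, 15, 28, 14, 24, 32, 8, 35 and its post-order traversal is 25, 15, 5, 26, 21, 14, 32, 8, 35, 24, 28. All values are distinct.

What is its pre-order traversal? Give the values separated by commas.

The last element of post-order is the root; it splits in-order into left and right subtrees.
Root 28: left subtree has 5 nodes {25, 21, 26, 5, 15}, right has 5 {14, 24, 32, 8, 35}.
  Root 21: left subtree has 1 node {25}, right has 3 {26, 5, 15}.
    Root 26: left subtree has 0 nodes { }, right has 2 {5, 15}.
      Root 5: left subtree has 0 nodes { }, right has 1 {15}.
  Root 24: left subtree has 1 node {14}, right has 3 {32, 8, 35}.
    Root 35: left subtree has 2 nodes {32, 8}, right has 0 { }.
      Root 8: left subtree has 1 node {32}, right has 0 { }.

28, 21, 25, 26, 5, 15, 24, 14, 35, 8, 32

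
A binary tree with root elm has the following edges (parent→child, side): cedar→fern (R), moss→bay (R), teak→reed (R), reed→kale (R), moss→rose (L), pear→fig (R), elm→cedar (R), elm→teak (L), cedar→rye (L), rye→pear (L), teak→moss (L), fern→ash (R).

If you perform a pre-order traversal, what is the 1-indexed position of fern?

12

Pre-order visits the node, then its left subtree, then its right subtree.
Visit elm.
At elm: go left to teak.
  Visit teak.
  At teak: go left to moss.
    Visit moss.
    At moss: go left to rose.
      rose is a leaf — visit rose.
    At moss: go right to bay.
      bay is a leaf — visit bay.
  At teak: go right to reed.
    Visit reed.
    At reed: no left child.
    At reed: go right to kale.
      kale is a leaf — visit kale.
At elm: go right to cedar.
  Visit cedar.
  At cedar: go left to rye.
    Visit rye.
    At rye: go left to pear.
      Visit pear.
      At pear: no left child.
      At pear: go right to fig.
        fig is a leaf — visit fig.
    At rye: no right child.
  At cedar: go right to fern.
    Visit fern.
    At fern: no left child.
    At fern: go right to ash.
      ash is a leaf — visit ash.
Full pre-order sequence: elm, teak, moss, rose, bay, reed, kale, cedar, rye, pear, fig, fern, ash.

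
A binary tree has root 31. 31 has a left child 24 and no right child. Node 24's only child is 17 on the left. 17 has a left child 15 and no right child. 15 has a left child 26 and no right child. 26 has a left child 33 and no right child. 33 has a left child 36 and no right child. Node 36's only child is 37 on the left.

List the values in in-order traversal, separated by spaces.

In-order visits the left subtree, then the node, then the right subtree.
At 31: go left to 24.
  At 24: go left to 17.
    At 17: go left to 15.
      At 15: go left to 26.
        At 26: go left to 33.
          At 33: go left to 36.
            At 36: go left to 37.
              37 is a leaf — visit 37.
            Visit 36.
            At 36: no right child.
          Visit 33.
          At 33: no right child.
        Visit 26.
        At 26: no right child.
      Visit 15.
      At 15: no right child.
    Visit 17.
    At 17: no right child.
  Visit 24.
  At 24: no right child.
Visit 31.
At 31: no right child.

37 36 33 26 15 17 24 31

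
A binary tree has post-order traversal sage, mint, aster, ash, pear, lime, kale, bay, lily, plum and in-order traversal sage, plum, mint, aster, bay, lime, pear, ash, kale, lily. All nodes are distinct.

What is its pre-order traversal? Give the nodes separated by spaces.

plum sage lily bay aster mint kale lime pear ash

The last element of post-order is the root; it splits in-order into left and right subtrees.
Root plum: left subtree has 1 node {sage}, right has 8 {mint, aster, bay, lime, pear, ash, kale, lily}.
  Root lily: left subtree has 7 nodes {mint, aster, bay, lime, pear, ash, kale}, right has 0 { }.
    Root bay: left subtree has 2 nodes {mint, aster}, right has 4 {lime, pear, ash, kale}.
      Root aster: left subtree has 1 node {mint}, right has 0 { }.
      Root kale: left subtree has 3 nodes {lime, pear, ash}, right has 0 { }.
        Root lime: left subtree has 0 nodes { }, right has 2 {pear, ash}.
          Root pear: left subtree has 0 nodes { }, right has 1 {ash}.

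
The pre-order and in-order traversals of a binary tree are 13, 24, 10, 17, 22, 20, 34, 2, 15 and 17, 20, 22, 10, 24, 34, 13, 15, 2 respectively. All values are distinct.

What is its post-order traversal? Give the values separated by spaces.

The first element of pre-order is the root; it splits in-order into left and right subtrees.
Root 13: left subtree has 6 nodes {17, 20, 22, 10, 24, 34}, right has 2 {15, 2}.
  Root 24: left subtree has 4 nodes {17, 20, 22, 10}, right has 1 {34}.
    Root 10: left subtree has 3 nodes {17, 20, 22}, right has 0 { }.
      Root 17: left subtree has 0 nodes { }, right has 2 {20, 22}.
        Root 22: left subtree has 1 node {20}, right has 0 { }.
  Root 2: left subtree has 1 node {15}, right has 0 { }.

20 22 17 10 34 24 15 2 13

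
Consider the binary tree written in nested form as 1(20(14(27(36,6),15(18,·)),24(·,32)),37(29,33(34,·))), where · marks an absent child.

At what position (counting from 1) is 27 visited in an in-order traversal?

In-order visits the left subtree, then the node, then the right subtree.
At 1: go left to 20.
  At 20: go left to 14.
    At 14: go left to 27.
      At 27: go left to 36.
        36 is a leaf — visit 36.
      Visit 27.
      At 27: go right to 6.
        6 is a leaf — visit 6.
    Visit 14.
    At 14: go right to 15.
      At 15: go left to 18.
        18 is a leaf — visit 18.
      Visit 15.
      At 15: no right child.
  Visit 20.
  At 20: go right to 24.
    At 24: no left child.
    Visit 24.
    At 24: go right to 32.
      32 is a leaf — visit 32.
Visit 1.
At 1: go right to 37.
  At 37: go left to 29.
    29 is a leaf — visit 29.
  Visit 37.
  At 37: go right to 33.
    At 33: go left to 34.
      34 is a leaf — visit 34.
    Visit 33.
    At 33: no right child.
Full in-order sequence: 36, 27, 6, 14, 18, 15, 20, 24, 32, 1, 29, 37, 34, 33.

2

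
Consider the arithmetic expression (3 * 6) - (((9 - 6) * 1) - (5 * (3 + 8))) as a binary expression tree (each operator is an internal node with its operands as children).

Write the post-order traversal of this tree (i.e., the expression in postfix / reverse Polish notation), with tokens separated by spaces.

3 6 * 9 6 - 1 * 5 3 8 + * - -

Post-order on an expression tree gives postfix notation: for each operator, emit left operand, right operand, then the operator.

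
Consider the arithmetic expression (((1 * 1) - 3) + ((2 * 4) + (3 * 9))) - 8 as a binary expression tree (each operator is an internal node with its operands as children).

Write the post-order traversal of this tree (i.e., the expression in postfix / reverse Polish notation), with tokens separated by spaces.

Post-order on an expression tree gives postfix notation: for each operator, emit left operand, right operand, then the operator.

1 1 * 3 - 2 4 * 3 9 * + + 8 -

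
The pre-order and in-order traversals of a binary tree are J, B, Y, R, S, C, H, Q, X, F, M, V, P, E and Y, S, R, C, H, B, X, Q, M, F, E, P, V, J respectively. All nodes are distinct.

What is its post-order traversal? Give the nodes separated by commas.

S, H, C, R, Y, X, M, E, P, V, F, Q, B, J

The first element of pre-order is the root; it splits in-order into left and right subtrees.
Root J: left subtree has 13 nodes {Y, S, R, C, H, B, X, Q, M, F, E, P, V}, right has 0 { }.
  Root B: left subtree has 5 nodes {Y, S, R, C, H}, right has 7 {X, Q, M, F, E, P, V}.
    Root Y: left subtree has 0 nodes { }, right has 4 {S, R, C, H}.
      Root R: left subtree has 1 node {S}, right has 2 {C, H}.
        Root C: left subtree has 0 nodes { }, right has 1 {H}.
    Root Q: left subtree has 1 node {X}, right has 5 {M, F, E, P, V}.
      Root F: left subtree has 1 node {M}, right has 3 {E, P, V}.
        Root V: left subtree has 2 nodes {E, P}, right has 0 { }.
          Root P: left subtree has 1 node {E}, right has 0 { }.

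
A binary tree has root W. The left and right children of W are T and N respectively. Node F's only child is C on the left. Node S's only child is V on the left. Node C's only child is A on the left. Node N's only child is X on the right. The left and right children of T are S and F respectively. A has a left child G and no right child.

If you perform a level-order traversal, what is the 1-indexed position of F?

Level-order visits nodes level by level from the root, left to right within each level.
Level 0: W
Level 1: T, N
Level 2: S, F, X
Level 3: V, C
Level 4: A
Level 5: G
Full level-order sequence: W, T, N, S, F, X, V, C, A, G.

5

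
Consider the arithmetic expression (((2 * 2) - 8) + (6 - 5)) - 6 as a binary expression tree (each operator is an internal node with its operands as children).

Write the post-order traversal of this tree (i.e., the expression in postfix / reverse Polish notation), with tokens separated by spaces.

2 2 * 8 - 6 5 - + 6 -

Post-order on an expression tree gives postfix notation: for each operator, emit left operand, right operand, then the operator.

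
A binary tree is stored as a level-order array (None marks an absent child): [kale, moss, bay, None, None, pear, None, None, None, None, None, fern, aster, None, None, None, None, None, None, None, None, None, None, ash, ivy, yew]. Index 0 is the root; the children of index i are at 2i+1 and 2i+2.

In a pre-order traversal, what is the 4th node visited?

pear

Pre-order visits the node, then its left subtree, then its right subtree.
Visit kale.
At kale: go left to moss.
  moss is a leaf — visit moss.
At kale: go right to bay.
  Visit bay.
  At bay: go left to pear.
    Visit pear.
    At pear: go left to fern.
      Visit fern.
      At fern: go left to ash.
        ash is a leaf — visit ash.
      At fern: go right to ivy.
        ivy is a leaf — visit ivy.
    At pear: go right to aster.
      Visit aster.
      At aster: go left to yew.
        yew is a leaf — visit yew.
      At aster: no right child.
  At bay: no right child.
Full pre-order sequence: kale, moss, bay, pear, fern, ash, ivy, aster, yew.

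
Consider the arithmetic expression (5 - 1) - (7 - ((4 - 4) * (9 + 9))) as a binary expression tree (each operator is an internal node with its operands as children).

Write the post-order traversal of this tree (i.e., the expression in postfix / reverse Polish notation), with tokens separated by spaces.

Post-order on an expression tree gives postfix notation: for each operator, emit left operand, right operand, then the operator.

5 1 - 7 4 4 - 9 9 + * - -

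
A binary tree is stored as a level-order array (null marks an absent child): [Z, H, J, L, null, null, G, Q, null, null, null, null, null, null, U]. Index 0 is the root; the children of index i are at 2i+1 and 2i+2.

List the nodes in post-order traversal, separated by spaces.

Post-order visits the left subtree, then the right subtree, then the node.
At Z: go left to H.
  At H: go left to L.
    At L: go left to Q.
      Q is a leaf — visit Q.
    At L: no right child.
    Visit L.
  At H: no right child.
  Visit H.
At Z: go right to J.
  At J: no left child.
  At J: go right to G.
    At G: no left child.
    At G: go right to U.
      U is a leaf — visit U.
    Visit G.
  Visit J.
Visit Z.

Q L H U G J Z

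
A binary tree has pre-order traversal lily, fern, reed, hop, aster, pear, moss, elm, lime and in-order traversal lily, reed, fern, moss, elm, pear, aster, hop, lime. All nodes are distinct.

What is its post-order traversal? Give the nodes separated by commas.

The first element of pre-order is the root; it splits in-order into left and right subtrees.
Root lily: left subtree has 0 nodes { }, right has 8 {reed, fern, moss, elm, pear, aster, hop, lime}.
  Root fern: left subtree has 1 node {reed}, right has 6 {moss, elm, pear, aster, hop, lime}.
    Root hop: left subtree has 4 nodes {moss, elm, pear, aster}, right has 1 {lime}.
      Root aster: left subtree has 3 nodes {moss, elm, pear}, right has 0 { }.
        Root pear: left subtree has 2 nodes {moss, elm}, right has 0 { }.
          Root moss: left subtree has 0 nodes { }, right has 1 {elm}.

reed, elm, moss, pear, aster, lime, hop, fern, lily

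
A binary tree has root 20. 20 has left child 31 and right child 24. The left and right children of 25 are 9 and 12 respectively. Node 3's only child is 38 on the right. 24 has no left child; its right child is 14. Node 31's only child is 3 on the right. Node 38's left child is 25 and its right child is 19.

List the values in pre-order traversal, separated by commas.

20, 31, 3, 38, 25, 9, 12, 19, 24, 14

Pre-order visits the node, then its left subtree, then its right subtree.
Visit 20.
At 20: go left to 31.
  Visit 31.
  At 31: no left child.
  At 31: go right to 3.
    Visit 3.
    At 3: no left child.
    At 3: go right to 38.
      Visit 38.
      At 38: go left to 25.
        Visit 25.
        At 25: go left to 9.
          9 is a leaf — visit 9.
        At 25: go right to 12.
          12 is a leaf — visit 12.
      At 38: go right to 19.
        19 is a leaf — visit 19.
At 20: go right to 24.
  Visit 24.
  At 24: no left child.
  At 24: go right to 14.
    14 is a leaf — visit 14.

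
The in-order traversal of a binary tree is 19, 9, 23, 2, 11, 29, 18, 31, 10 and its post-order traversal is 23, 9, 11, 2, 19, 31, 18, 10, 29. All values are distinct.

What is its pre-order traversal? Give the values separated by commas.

29, 19, 2, 9, 23, 11, 10, 18, 31

The last element of post-order is the root; it splits in-order into left and right subtrees.
Root 29: left subtree has 5 nodes {19, 9, 23, 2, 11}, right has 3 {18, 31, 10}.
  Root 19: left subtree has 0 nodes { }, right has 4 {9, 23, 2, 11}.
    Root 2: left subtree has 2 nodes {9, 23}, right has 1 {11}.
      Root 9: left subtree has 0 nodes { }, right has 1 {23}.
  Root 10: left subtree has 2 nodes {18, 31}, right has 0 { }.
    Root 18: left subtree has 0 nodes { }, right has 1 {31}.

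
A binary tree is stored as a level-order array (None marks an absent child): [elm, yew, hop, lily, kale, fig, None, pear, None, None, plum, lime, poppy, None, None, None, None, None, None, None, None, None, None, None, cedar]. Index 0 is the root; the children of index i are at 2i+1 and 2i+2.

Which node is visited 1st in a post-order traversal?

Post-order visits the left subtree, then the right subtree, then the node.
At elm: go left to yew.
  At yew: go left to lily.
    At lily: go left to pear.
      pear is a leaf — visit pear.
    At lily: no right child.
    Visit lily.
  At yew: go right to kale.
    At kale: no left child.
    At kale: go right to plum.
      plum is a leaf — visit plum.
    Visit kale.
  Visit yew.
At elm: go right to hop.
  At hop: go left to fig.
    At fig: go left to lime.
      At lime: no left child.
      At lime: go right to cedar.
        cedar is a leaf — visit cedar.
      Visit lime.
    At fig: go right to poppy.
      poppy is a leaf — visit poppy.
    Visit fig.
  At hop: no right child.
  Visit hop.
Visit elm.
Full post-order sequence: pear, lily, plum, kale, yew, cedar, lime, poppy, fig, hop, elm.

pear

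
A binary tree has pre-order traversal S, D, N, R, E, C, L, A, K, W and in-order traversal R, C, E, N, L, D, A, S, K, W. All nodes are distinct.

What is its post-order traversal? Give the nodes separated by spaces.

C E R L N A D W K S

The first element of pre-order is the root; it splits in-order into left and right subtrees.
Root S: left subtree has 7 nodes {R, C, E, N, L, D, A}, right has 2 {K, W}.
  Root D: left subtree has 5 nodes {R, C, E, N, L}, right has 1 {A}.
    Root N: left subtree has 3 nodes {R, C, E}, right has 1 {L}.
      Root R: left subtree has 0 nodes { }, right has 2 {C, E}.
        Root E: left subtree has 1 node {C}, right has 0 { }.
  Root K: left subtree has 0 nodes { }, right has 1 {W}.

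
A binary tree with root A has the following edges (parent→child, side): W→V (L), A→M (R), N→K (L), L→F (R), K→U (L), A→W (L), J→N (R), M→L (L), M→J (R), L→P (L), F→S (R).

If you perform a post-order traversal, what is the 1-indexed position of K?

8

Post-order visits the left subtree, then the right subtree, then the node.
At A: go left to W.
  At W: go left to V.
    V is a leaf — visit V.
  At W: no right child.
  Visit W.
At A: go right to M.
  At M: go left to L.
    At L: go left to P.
      P is a leaf — visit P.
    At L: go right to F.
      At F: no left child.
      At F: go right to S.
        S is a leaf — visit S.
      Visit F.
    Visit L.
  At M: go right to J.
    At J: no left child.
    At J: go right to N.
      At N: go left to K.
        At K: go left to U.
          U is a leaf — visit U.
        At K: no right child.
        Visit K.
      At N: no right child.
      Visit N.
    Visit J.
  Visit M.
Visit A.
Full post-order sequence: V, W, P, S, F, L, U, K, N, J, M, A.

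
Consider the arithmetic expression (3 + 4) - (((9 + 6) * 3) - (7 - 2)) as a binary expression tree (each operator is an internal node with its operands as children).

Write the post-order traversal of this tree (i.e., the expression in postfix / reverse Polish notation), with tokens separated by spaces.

3 4 + 9 6 + 3 * 7 2 - - -

Post-order on an expression tree gives postfix notation: for each operator, emit left operand, right operand, then the operator.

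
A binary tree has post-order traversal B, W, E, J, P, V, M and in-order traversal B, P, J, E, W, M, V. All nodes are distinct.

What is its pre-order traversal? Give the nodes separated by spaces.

The last element of post-order is the root; it splits in-order into left and right subtrees.
Root M: left subtree has 5 nodes {B, P, J, E, W}, right has 1 {V}.
  Root P: left subtree has 1 node {B}, right has 3 {J, E, W}.
    Root J: left subtree has 0 nodes { }, right has 2 {E, W}.
      Root E: left subtree has 0 nodes { }, right has 1 {W}.

M P B J E W V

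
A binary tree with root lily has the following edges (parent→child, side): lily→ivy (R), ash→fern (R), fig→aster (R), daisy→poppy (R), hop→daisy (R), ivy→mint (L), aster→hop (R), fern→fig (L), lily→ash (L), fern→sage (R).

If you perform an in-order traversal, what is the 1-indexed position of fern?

7

In-order visits the left subtree, then the node, then the right subtree.
At lily: go left to ash.
  At ash: no left child.
  Visit ash.
  At ash: go right to fern.
    At fern: go left to fig.
      At fig: no left child.
      Visit fig.
      At fig: go right to aster.
        At aster: no left child.
        Visit aster.
        At aster: go right to hop.
          At hop: no left child.
          Visit hop.
          At hop: go right to daisy.
            At daisy: no left child.
            Visit daisy.
            At daisy: go right to poppy.
              poppy is a leaf — visit poppy.
    Visit fern.
    At fern: go right to sage.
      sage is a leaf — visit sage.
Visit lily.
At lily: go right to ivy.
  At ivy: go left to mint.
    mint is a leaf — visit mint.
  Visit ivy.
  At ivy: no right child.
Full in-order sequence: ash, fig, aster, hop, daisy, poppy, fern, sage, lily, mint, ivy.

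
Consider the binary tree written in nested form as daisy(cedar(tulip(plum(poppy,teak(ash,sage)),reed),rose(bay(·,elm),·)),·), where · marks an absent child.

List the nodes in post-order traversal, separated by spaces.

poppy ash sage teak plum reed tulip elm bay rose cedar daisy

Post-order visits the left subtree, then the right subtree, then the node.
At daisy: go left to cedar.
  At cedar: go left to tulip.
    At tulip: go left to plum.
      At plum: go left to poppy.
        poppy is a leaf — visit poppy.
      At plum: go right to teak.
        At teak: go left to ash.
          ash is a leaf — visit ash.
        At teak: go right to sage.
          sage is a leaf — visit sage.
        Visit teak.
      Visit plum.
    At tulip: go right to reed.
      reed is a leaf — visit reed.
    Visit tulip.
  At cedar: go right to rose.
    At rose: go left to bay.
      At bay: no left child.
      At bay: go right to elm.
        elm is a leaf — visit elm.
      Visit bay.
    At rose: no right child.
    Visit rose.
  Visit cedar.
At daisy: no right child.
Visit daisy.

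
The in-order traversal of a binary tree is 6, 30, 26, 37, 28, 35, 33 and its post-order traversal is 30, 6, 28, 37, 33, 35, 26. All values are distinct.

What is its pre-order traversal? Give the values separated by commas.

The last element of post-order is the root; it splits in-order into left and right subtrees.
Root 26: left subtree has 2 nodes {6, 30}, right has 4 {37, 28, 35, 33}.
  Root 6: left subtree has 0 nodes { }, right has 1 {30}.
  Root 35: left subtree has 2 nodes {37, 28}, right has 1 {33}.
    Root 37: left subtree has 0 nodes { }, right has 1 {28}.

26, 6, 30, 35, 37, 28, 33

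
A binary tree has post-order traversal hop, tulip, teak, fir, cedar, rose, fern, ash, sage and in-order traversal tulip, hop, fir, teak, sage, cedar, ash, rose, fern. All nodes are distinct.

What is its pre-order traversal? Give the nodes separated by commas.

sage, fir, tulip, hop, teak, ash, cedar, fern, rose

The last element of post-order is the root; it splits in-order into left and right subtrees.
Root sage: left subtree has 4 nodes {tulip, hop, fir, teak}, right has 4 {cedar, ash, rose, fern}.
  Root fir: left subtree has 2 nodes {tulip, hop}, right has 1 {teak}.
    Root tulip: left subtree has 0 nodes { }, right has 1 {hop}.
  Root ash: left subtree has 1 node {cedar}, right has 2 {rose, fern}.
    Root fern: left subtree has 1 node {rose}, right has 0 { }.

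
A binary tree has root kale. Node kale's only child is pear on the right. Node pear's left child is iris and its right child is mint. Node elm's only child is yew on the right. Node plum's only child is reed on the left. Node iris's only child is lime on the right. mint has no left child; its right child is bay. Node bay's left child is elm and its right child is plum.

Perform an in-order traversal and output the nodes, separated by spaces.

kale iris lime pear mint elm yew bay reed plum

In-order visits the left subtree, then the node, then the right subtree.
At kale: no left child.
Visit kale.
At kale: go right to pear.
  At pear: go left to iris.
    At iris: no left child.
    Visit iris.
    At iris: go right to lime.
      lime is a leaf — visit lime.
  Visit pear.
  At pear: go right to mint.
    At mint: no left child.
    Visit mint.
    At mint: go right to bay.
      At bay: go left to elm.
        At elm: no left child.
        Visit elm.
        At elm: go right to yew.
          yew is a leaf — visit yew.
      Visit bay.
      At bay: go right to plum.
        At plum: go left to reed.
          reed is a leaf — visit reed.
        Visit plum.
        At plum: no right child.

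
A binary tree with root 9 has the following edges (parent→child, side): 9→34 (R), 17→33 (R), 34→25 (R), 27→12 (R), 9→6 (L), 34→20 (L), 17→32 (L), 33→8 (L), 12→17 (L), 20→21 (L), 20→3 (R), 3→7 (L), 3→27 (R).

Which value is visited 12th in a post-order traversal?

25

Post-order visits the left subtree, then the right subtree, then the node.
At 9: go left to 6.
  6 is a leaf — visit 6.
At 9: go right to 34.
  At 34: go left to 20.
    At 20: go left to 21.
      21 is a leaf — visit 21.
    At 20: go right to 3.
      At 3: go left to 7.
        7 is a leaf — visit 7.
      At 3: go right to 27.
        At 27: no left child.
        At 27: go right to 12.
          At 12: go left to 17.
            At 17: go left to 32.
              32 is a leaf — visit 32.
            At 17: go right to 33.
              At 33: go left to 8.
                8 is a leaf — visit 8.
              At 33: no right child.
              Visit 33.
            Visit 17.
          At 12: no right child.
          Visit 12.
        Visit 27.
      Visit 3.
    Visit 20.
  At 34: go right to 25.
    25 is a leaf — visit 25.
  Visit 34.
Visit 9.
Full post-order sequence: 6, 21, 7, 32, 8, 33, 17, 12, 27, 3, 20, 25, 34, 9.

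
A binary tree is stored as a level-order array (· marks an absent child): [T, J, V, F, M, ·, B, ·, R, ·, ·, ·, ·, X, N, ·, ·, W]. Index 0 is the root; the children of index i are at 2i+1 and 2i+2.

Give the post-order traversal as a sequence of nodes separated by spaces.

Post-order visits the left subtree, then the right subtree, then the node.
At T: go left to J.
  At J: go left to F.
    At F: no left child.
    At F: go right to R.
      At R: go left to W.
        W is a leaf — visit W.
      At R: no right child.
      Visit R.
    Visit F.
  At J: go right to M.
    M is a leaf — visit M.
  Visit J.
At T: go right to V.
  At V: no left child.
  At V: go right to B.
    At B: go left to X.
      X is a leaf — visit X.
    At B: go right to N.
      N is a leaf — visit N.
    Visit B.
  Visit V.
Visit T.

W R F M J X N B V T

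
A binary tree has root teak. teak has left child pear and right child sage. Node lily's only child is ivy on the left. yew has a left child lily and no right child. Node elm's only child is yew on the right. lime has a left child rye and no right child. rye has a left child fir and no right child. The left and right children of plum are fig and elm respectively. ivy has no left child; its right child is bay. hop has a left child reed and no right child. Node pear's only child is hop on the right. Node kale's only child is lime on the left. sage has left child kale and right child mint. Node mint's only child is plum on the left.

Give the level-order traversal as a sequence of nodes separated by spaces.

teak pear sage hop kale mint reed lime plum rye fig elm fir yew lily ivy bay

Level-order visits nodes level by level from the root, left to right within each level.
Level 0: teak
Level 1: pear, sage
Level 2: hop, kale, mint
Level 3: reed, lime, plum
Level 4: rye, fig, elm
Level 5: fir, yew
Level 6: lily
Level 7: ivy
Level 8: bay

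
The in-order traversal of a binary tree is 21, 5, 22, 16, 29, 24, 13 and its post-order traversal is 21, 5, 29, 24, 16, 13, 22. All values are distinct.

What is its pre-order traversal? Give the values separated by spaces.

22 5 21 13 16 24 29

The last element of post-order is the root; it splits in-order into left and right subtrees.
Root 22: left subtree has 2 nodes {21, 5}, right has 4 {16, 29, 24, 13}.
  Root 5: left subtree has 1 node {21}, right has 0 { }.
  Root 13: left subtree has 3 nodes {16, 29, 24}, right has 0 { }.
    Root 16: left subtree has 0 nodes { }, right has 2 {29, 24}.
      Root 24: left subtree has 1 node {29}, right has 0 { }.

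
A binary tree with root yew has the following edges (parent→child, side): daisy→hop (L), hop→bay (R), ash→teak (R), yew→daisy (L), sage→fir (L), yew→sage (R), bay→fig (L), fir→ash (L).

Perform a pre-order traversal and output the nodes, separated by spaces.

yew daisy hop bay fig sage fir ash teak

Pre-order visits the node, then its left subtree, then its right subtree.
Visit yew.
At yew: go left to daisy.
  Visit daisy.
  At daisy: go left to hop.
    Visit hop.
    At hop: no left child.
    At hop: go right to bay.
      Visit bay.
      At bay: go left to fig.
        fig is a leaf — visit fig.
      At bay: no right child.
  At daisy: no right child.
At yew: go right to sage.
  Visit sage.
  At sage: go left to fir.
    Visit fir.
    At fir: go left to ash.
      Visit ash.
      At ash: no left child.
      At ash: go right to teak.
        teak is a leaf — visit teak.
    At fir: no right child.
  At sage: no right child.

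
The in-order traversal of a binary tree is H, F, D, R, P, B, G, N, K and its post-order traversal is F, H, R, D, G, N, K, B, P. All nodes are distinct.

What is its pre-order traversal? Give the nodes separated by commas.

The last element of post-order is the root; it splits in-order into left and right subtrees.
Root P: left subtree has 4 nodes {H, F, D, R}, right has 4 {B, G, N, K}.
  Root D: left subtree has 2 nodes {H, F}, right has 1 {R}.
    Root H: left subtree has 0 nodes { }, right has 1 {F}.
  Root B: left subtree has 0 nodes { }, right has 3 {G, N, K}.
    Root K: left subtree has 2 nodes {G, N}, right has 0 { }.
      Root N: left subtree has 1 node {G}, right has 0 { }.

P, D, H, F, R, B, K, N, G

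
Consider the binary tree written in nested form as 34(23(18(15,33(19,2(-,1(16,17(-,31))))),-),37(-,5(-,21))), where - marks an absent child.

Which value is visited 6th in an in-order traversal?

16

In-order visits the left subtree, then the node, then the right subtree.
At 34: go left to 23.
  At 23: go left to 18.
    At 18: go left to 15.
      15 is a leaf — visit 15.
    Visit 18.
    At 18: go right to 33.
      At 33: go left to 19.
        19 is a leaf — visit 19.
      Visit 33.
      At 33: go right to 2.
        At 2: no left child.
        Visit 2.
        At 2: go right to 1.
          At 1: go left to 16.
            16 is a leaf — visit 16.
          Visit 1.
          At 1: go right to 17.
            At 17: no left child.
            Visit 17.
            At 17: go right to 31.
              31 is a leaf — visit 31.
  Visit 23.
  At 23: no right child.
Visit 34.
At 34: go right to 37.
  At 37: no left child.
  Visit 37.
  At 37: go right to 5.
    At 5: no left child.
    Visit 5.
    At 5: go right to 21.
      21 is a leaf — visit 21.
Full in-order sequence: 15, 18, 19, 33, 2, 16, 1, 17, 31, 23, 34, 37, 5, 21.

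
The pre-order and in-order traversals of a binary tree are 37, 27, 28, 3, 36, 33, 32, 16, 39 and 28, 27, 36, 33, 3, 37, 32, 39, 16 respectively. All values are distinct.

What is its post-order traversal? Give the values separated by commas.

The first element of pre-order is the root; it splits in-order into left and right subtrees.
Root 37: left subtree has 5 nodes {28, 27, 36, 33, 3}, right has 3 {32, 39, 16}.
  Root 27: left subtree has 1 node {28}, right has 3 {36, 33, 3}.
    Root 3: left subtree has 2 nodes {36, 33}, right has 0 { }.
      Root 36: left subtree has 0 nodes { }, right has 1 {33}.
  Root 32: left subtree has 0 nodes { }, right has 2 {39, 16}.
    Root 16: left subtree has 1 node {39}, right has 0 { }.

28, 33, 36, 3, 27, 39, 16, 32, 37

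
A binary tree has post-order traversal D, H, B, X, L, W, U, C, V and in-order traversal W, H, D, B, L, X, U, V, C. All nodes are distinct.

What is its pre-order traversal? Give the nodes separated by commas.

The last element of post-order is the root; it splits in-order into left and right subtrees.
Root V: left subtree has 7 nodes {W, H, D, B, L, X, U}, right has 1 {C}.
  Root U: left subtree has 6 nodes {W, H, D, B, L, X}, right has 0 { }.
    Root W: left subtree has 0 nodes { }, right has 5 {H, D, B, L, X}.
      Root L: left subtree has 3 nodes {H, D, B}, right has 1 {X}.
        Root B: left subtree has 2 nodes {H, D}, right has 0 { }.
          Root H: left subtree has 0 nodes { }, right has 1 {D}.

V, U, W, L, B, H, D, X, C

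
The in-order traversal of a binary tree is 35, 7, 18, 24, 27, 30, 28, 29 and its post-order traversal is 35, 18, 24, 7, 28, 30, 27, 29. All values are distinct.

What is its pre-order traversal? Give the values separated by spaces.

29 27 7 35 24 18 30 28

The last element of post-order is the root; it splits in-order into left and right subtrees.
Root 29: left subtree has 7 nodes {35, 7, 18, 24, 27, 30, 28}, right has 0 { }.
  Root 27: left subtree has 4 nodes {35, 7, 18, 24}, right has 2 {30, 28}.
    Root 7: left subtree has 1 node {35}, right has 2 {18, 24}.
      Root 24: left subtree has 1 node {18}, right has 0 { }.
    Root 30: left subtree has 0 nodes { }, right has 1 {28}.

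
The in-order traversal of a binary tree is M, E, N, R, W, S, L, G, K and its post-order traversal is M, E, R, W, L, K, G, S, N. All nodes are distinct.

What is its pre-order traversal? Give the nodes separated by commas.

N, E, M, S, W, R, G, L, K

The last element of post-order is the root; it splits in-order into left and right subtrees.
Root N: left subtree has 2 nodes {M, E}, right has 6 {R, W, S, L, G, K}.
  Root E: left subtree has 1 node {M}, right has 0 { }.
  Root S: left subtree has 2 nodes {R, W}, right has 3 {L, G, K}.
    Root W: left subtree has 1 node {R}, right has 0 { }.
    Root G: left subtree has 1 node {L}, right has 1 {K}.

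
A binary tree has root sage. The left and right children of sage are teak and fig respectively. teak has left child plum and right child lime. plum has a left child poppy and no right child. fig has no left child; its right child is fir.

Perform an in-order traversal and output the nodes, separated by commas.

poppy, plum, teak, lime, sage, fig, fir

In-order visits the left subtree, then the node, then the right subtree.
At sage: go left to teak.
  At teak: go left to plum.
    At plum: go left to poppy.
      poppy is a leaf — visit poppy.
    Visit plum.
    At plum: no right child.
  Visit teak.
  At teak: go right to lime.
    lime is a leaf — visit lime.
Visit sage.
At sage: go right to fig.
  At fig: no left child.
  Visit fig.
  At fig: go right to fir.
    fir is a leaf — visit fir.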